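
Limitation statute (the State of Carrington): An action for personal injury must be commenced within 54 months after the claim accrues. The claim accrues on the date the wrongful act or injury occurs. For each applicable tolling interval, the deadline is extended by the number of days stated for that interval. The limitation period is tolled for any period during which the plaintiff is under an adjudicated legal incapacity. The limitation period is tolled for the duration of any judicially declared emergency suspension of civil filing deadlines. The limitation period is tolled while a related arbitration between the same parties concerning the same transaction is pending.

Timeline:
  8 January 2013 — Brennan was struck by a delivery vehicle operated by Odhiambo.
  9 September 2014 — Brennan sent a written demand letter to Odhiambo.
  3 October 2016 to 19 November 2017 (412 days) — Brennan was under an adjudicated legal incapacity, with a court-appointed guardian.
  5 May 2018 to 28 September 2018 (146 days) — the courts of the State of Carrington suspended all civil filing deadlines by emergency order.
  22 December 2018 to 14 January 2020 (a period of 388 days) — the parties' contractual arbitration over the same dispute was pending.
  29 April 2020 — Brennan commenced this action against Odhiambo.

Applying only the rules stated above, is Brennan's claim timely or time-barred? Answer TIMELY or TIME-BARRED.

TIME-BARRED

The limitation period began to run on 8 January 2013.
54 months from 8 January 2013 is 8 July 2017.
The plaintiff's legal incapacity from 3 October 2016 to 19 November 2017 tolled the period for 412 days, extending the deadline to 24 August 2018.
The emergency suspension of filing deadlines from 5 May 2018 to 28 September 2018 tolled the period for 146 days, extending the deadline to 17 January 2019.
The pending related arbitration from 22 December 2018 to 14 January 2020 tolled the period for 388 days, extending the deadline to 9 February 2020.
None of the other events listed affects the running of the period under the stated rules.
Filing on 29 April 2020 missed the 9 February 2020 deadline — the action is time-barred.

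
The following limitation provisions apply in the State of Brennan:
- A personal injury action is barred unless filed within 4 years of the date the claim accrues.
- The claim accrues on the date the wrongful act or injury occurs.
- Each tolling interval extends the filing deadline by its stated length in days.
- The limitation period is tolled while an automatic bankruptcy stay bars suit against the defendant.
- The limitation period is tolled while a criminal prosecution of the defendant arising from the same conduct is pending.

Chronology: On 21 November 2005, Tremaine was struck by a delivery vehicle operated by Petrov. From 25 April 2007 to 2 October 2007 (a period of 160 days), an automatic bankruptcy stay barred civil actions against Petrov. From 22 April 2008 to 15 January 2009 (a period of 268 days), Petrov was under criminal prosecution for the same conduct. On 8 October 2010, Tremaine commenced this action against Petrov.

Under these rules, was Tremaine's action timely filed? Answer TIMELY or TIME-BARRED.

TIMELY

The claim accrued on 21 November 2005, when the wrongful act occurred.
4 years from 21 November 2005 is 21 November 2009.
Because the automatic bankruptcy stay ran from 25 April 2007 to 2 October 2007, the deadline is extended by 160 days to 30 April 2010.
The pending criminal prosecution from 22 April 2008 to 15 January 2009 tolled the period for 268 days, extending the deadline to 23 January 2011.
The 8 October 2010 filing precedes the 23 January 2011 deadline; the claim is timely.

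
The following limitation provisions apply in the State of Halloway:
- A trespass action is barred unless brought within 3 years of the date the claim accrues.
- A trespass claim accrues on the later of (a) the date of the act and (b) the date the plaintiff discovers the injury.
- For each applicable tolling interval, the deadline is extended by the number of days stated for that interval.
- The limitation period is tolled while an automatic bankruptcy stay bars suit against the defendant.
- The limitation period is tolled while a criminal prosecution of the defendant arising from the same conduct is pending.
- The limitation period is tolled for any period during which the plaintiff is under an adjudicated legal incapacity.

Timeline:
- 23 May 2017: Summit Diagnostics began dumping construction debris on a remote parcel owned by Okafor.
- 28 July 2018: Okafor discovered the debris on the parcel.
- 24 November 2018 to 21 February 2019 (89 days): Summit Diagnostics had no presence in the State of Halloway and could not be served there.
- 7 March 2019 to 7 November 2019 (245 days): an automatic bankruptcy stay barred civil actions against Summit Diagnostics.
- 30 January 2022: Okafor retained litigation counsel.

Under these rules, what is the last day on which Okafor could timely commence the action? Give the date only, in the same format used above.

Taking the later of the act (23 May 2017) and discovery (28 July 2018), the claim accrued on 28 July 2018.
The untolled deadline — 3 years after 28 July 2018 — is 28 July 2021.
The automatic bankruptcy stay from 7 March 2019 to 7 November 2019 tolled the period for 245 days, extending the deadline to 30 March 2022.
No stated provision tolls the period for the defendant's absence, so the interval from 24 November 2018 to 21 February 2019 has no effect on the deadline.
Nothing else in the chronology tolls or restarts the period.

30 March 2022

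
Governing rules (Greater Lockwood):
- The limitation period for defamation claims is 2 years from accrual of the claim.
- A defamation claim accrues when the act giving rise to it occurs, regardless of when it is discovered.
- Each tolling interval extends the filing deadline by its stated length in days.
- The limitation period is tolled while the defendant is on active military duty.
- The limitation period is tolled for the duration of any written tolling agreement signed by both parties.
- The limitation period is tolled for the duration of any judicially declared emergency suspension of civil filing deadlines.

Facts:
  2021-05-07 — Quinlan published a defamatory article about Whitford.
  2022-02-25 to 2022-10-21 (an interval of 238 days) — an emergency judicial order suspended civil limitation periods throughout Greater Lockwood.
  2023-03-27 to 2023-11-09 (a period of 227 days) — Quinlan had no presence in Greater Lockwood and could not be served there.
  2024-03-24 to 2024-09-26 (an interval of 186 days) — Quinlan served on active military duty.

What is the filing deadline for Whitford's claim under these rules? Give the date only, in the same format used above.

The claim accrued on 2021-05-07, when the wrongful act occurred.
The untolled deadline — 2 years after 2021-05-07 — is 2023-05-07.
The emergency suspension of filing deadlines from 2022-02-25 to 2022-10-21 tolled the period for 238 days, extending the deadline to 2023-12-31.
The defendant's active military service starting 2024-03-24 came too late — the period had run on 2023-12-31 — and so does not extend the deadline.
No stated provision tolls the period for the defendant's absence, so the interval from 2023-03-27 to 2023-11-09 has no effect on the deadline.

2023-12-31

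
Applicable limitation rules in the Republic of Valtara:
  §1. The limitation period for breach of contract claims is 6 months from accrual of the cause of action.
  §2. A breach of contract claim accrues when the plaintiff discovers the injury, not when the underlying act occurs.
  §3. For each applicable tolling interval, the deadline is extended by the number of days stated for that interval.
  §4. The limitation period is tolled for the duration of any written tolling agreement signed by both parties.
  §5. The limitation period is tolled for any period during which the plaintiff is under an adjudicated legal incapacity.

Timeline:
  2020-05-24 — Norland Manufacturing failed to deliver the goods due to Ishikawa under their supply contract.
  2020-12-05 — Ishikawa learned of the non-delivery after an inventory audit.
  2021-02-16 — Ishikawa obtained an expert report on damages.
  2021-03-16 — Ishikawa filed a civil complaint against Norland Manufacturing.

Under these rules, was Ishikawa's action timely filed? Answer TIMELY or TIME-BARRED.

The claim did not accrue until Ishikawa discovered the injury on 2020-12-05; the 2020-05-24 act date does not start the clock under the stated rule.
The untolled deadline — 6 months after 2020-12-05 — is 2021-06-05.
The other events in the timeline have no effect on the limitation period under the stated rules.
The 2021-03-16 filing precedes the 2021-06-05 deadline; the claim is timely.

TIMELY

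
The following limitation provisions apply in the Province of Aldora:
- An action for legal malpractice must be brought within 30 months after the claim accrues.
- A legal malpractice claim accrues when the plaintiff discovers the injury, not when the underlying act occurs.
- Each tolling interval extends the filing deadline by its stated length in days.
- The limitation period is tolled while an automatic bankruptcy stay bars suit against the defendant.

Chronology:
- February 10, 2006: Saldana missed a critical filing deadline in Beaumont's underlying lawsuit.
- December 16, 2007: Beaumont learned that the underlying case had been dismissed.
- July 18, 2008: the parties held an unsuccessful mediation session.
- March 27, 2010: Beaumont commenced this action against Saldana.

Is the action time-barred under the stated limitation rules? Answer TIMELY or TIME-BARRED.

Under the discovery rule, the claim accrued on December 16, 2007, when Beaumont discovered the injury — not on the February 10, 2006 date of the underlying act.
30 months from December 16, 2007 is June 16, 2010.
The other events in the timeline have no effect on the limitation period under the stated rules.
Filing on March 27, 2010 beat the June 16, 2010 deadline — the action is timely.

TIMELY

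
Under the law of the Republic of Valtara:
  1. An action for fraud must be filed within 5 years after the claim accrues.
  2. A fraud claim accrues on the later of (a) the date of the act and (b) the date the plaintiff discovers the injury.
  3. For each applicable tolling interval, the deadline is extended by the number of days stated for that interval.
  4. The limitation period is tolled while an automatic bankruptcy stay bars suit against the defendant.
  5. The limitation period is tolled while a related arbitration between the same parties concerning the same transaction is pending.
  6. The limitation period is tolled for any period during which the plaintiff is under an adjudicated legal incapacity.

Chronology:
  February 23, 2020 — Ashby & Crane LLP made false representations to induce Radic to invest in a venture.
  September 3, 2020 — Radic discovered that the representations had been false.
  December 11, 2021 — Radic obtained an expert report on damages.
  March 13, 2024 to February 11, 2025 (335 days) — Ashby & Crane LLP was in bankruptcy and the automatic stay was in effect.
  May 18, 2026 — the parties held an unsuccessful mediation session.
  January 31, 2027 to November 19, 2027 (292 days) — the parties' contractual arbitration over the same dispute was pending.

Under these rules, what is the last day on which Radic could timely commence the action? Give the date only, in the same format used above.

Taking the later of the act (February 23, 2020) and discovery (September 3, 2020), the claim accrued on September 3, 2020.
The untolled deadline — 5 years after September 3, 2020 — is September 3, 2025.
Because the automatic bankruptcy stay ran from March 13, 2024 to February 11, 2025, the deadline is extended by 335 days to August 4, 2026.
The pending related arbitration from January 31, 2027 to November 19, 2027 began after the period had already run on August 4, 2026, so it has no tolling effect.
None of the other events listed affects the running of the period under the stated rules.

August 4, 2026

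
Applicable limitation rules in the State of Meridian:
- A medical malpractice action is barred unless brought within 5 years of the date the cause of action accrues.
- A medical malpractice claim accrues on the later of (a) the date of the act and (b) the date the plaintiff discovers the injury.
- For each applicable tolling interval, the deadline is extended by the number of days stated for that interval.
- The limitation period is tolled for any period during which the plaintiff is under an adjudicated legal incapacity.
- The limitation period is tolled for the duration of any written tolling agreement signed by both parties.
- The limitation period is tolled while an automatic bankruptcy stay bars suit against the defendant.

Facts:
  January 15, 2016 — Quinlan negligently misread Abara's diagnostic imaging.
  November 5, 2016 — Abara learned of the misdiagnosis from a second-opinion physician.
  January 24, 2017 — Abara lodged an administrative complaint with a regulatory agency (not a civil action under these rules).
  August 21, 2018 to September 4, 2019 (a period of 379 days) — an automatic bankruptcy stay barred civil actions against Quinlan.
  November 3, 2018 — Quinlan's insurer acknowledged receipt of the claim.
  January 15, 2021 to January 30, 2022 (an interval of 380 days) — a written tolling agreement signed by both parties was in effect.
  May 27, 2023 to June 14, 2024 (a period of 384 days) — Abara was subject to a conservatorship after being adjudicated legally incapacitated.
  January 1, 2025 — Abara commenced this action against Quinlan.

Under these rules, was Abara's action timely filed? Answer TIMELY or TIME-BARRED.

TIME-BARRED

Taking the later of the act (January 15, 2016) and discovery (November 5, 2016), the claim accrued on November 5, 2016.
The untolled deadline — 5 years after November 5, 2016 — is November 5, 2021.
The automatic bankruptcy stay from August 21, 2018 to September 4, 2019 tolled the period for 379 days, extending the deadline to November 19, 2022.
The period was tolled for 380 days by the written tolling agreement (January 15, 2021 to January 30, 2022), pushing the deadline to December 4, 2023.
The period was tolled for 384 days by the plaintiff's legal incapacity (May 27, 2023 to June 14, 2024), pushing the deadline to December 22, 2024.
None of the other events listed affects the running of the period under the stated rules.
The January 1, 2025 filing falls after the December 22, 2024 deadline; the claim is time-barred.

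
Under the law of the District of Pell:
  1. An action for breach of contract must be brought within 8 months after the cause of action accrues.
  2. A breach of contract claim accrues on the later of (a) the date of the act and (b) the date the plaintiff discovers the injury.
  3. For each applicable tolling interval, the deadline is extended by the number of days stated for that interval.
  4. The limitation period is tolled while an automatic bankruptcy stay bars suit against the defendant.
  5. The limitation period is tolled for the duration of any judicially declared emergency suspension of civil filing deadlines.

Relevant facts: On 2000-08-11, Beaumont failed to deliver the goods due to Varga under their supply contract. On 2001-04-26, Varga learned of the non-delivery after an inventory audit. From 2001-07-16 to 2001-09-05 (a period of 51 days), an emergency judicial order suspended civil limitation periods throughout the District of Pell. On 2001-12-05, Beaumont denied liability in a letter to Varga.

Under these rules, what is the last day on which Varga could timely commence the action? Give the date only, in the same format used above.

Taking the later of the act (2000-08-11) and discovery (2001-04-26), the claim accrued on 2001-04-26.
Adding the 8 months base period to 2001-04-26 gives a deadline of 2001-12-26, before any tolling.
The period was tolled for 51 days by the emergency suspension of filing deadlines (2001-07-16 to 2001-09-05), pushing the deadline to 2002-02-15.
None of the other events listed affects the running of the period under the stated rules.

2002-02-15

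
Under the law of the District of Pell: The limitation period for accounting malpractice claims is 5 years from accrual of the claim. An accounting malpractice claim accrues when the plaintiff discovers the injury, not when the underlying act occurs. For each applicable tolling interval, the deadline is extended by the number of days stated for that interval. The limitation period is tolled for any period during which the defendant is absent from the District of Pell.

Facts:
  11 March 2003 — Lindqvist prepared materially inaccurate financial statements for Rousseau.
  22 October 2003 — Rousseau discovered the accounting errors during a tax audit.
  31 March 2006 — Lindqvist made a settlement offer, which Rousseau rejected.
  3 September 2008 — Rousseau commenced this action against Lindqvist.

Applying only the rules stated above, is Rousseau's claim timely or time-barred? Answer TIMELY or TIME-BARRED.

TIMELY

Accrual is tied to discovery, so the period began on 22 October 2003 rather than on 11 March 2003 when the act occurred.
5 years from 22 October 2003 is 22 October 2008.
None of the other events listed affects the running of the period under the stated rules.
Rousseau filed on 3 September 2008, before the 22 October 2008 deadline, so the action is timely.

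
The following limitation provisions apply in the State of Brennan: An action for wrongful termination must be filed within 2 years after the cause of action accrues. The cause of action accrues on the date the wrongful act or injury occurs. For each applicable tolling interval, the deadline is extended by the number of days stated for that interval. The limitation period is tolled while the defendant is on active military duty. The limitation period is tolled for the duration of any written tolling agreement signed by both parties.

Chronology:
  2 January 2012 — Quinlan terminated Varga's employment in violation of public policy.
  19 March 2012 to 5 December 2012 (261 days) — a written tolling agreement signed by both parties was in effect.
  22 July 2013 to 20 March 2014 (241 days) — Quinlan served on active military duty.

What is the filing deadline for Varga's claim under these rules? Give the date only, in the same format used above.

19 May 2015

The claim accrued on 2 January 2012, when the wrongful act occurred.
The untolled deadline — 2 years after 2 January 2012 — is 2 January 2014.
The period was tolled for 261 days by the written tolling agreement (19 March 2012 to 5 December 2012), pushing the deadline to 20 September 2014.
The defendant's active military service from 22 July 2013 to 20 March 2014 tolled the period for 241 days, extending the deadline to 19 May 2015.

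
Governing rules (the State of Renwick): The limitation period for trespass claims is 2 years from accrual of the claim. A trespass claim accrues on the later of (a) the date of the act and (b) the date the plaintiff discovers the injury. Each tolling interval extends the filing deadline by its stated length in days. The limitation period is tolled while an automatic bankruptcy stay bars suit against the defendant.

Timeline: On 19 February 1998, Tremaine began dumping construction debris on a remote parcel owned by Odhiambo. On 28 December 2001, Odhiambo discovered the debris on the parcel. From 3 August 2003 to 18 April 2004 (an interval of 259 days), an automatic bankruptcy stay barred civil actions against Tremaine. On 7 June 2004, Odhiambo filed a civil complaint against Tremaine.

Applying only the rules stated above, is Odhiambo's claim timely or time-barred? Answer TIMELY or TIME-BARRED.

TIMELY

Taking the later of the act (19 February 1998) and discovery (28 December 2001), the claim accrued on 28 December 2001.
Adding the 2 years base period to 28 December 2001 gives a deadline of 28 December 2003, before any tolling.
The period was tolled for 259 days by the automatic bankruptcy stay (3 August 2003 to 18 April 2004), pushing the deadline to 12 September 2004.
Odhiambo filed on 7 June 2004, before the 12 September 2004 deadline, so the action is timely.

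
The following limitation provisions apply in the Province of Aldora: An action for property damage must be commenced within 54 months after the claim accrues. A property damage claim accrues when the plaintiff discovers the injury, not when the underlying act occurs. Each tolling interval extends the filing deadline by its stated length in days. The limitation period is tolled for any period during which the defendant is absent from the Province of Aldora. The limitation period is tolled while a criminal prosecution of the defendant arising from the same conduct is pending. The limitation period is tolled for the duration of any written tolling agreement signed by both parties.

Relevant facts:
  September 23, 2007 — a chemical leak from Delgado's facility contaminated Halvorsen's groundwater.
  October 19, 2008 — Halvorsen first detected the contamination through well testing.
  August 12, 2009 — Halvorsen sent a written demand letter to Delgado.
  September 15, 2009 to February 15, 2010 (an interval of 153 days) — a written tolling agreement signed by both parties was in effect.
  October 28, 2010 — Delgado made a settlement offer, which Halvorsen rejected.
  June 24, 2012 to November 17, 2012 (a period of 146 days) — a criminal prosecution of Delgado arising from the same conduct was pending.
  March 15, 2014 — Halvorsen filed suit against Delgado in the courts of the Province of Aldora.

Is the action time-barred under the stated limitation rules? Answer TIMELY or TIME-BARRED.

TIME-BARRED

Accrual is tied to discovery, so the period began on October 19, 2008 rather than on September 23, 2007 when the act occurred.
Adding the 54 months base period to October 19, 2008 gives a deadline of April 19, 2013, before any tolling.
Because the written tolling agreement ran from September 15, 2009 to February 15, 2010, the deadline is extended by 153 days to September 19, 2013.
Because the pending criminal prosecution ran from June 24, 2012 to November 17, 2012, the deadline is extended by 146 days to February 12, 2014.
None of the other events listed affects the running of the period under the stated rules.
Halvorsen filed on March 15, 2014, after the February 12, 2014 deadline, so the action is time-barred.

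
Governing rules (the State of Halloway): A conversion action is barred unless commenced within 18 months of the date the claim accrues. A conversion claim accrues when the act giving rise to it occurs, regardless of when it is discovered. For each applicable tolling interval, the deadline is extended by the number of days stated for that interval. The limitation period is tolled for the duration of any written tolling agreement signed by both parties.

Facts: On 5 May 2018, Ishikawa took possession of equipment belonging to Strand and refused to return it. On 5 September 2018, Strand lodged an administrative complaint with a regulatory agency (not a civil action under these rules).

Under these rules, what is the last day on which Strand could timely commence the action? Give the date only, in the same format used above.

5 November 2019

The limitation period began to run on 5 May 2018.
18 months from 5 May 2018 is 5 November 2019.
Nothing else in the chronology tolls or restarts the period.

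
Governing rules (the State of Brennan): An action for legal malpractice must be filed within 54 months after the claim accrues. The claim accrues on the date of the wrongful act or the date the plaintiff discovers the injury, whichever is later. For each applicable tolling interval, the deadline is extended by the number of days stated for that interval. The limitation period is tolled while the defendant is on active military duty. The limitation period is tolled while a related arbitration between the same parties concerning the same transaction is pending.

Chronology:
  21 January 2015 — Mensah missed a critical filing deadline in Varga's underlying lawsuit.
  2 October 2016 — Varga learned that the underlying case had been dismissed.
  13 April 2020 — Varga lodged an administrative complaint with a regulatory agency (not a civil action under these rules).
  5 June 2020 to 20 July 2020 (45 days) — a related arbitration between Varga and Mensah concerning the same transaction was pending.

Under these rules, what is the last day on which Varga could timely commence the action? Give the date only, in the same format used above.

17 May 2021

Because discovery on 2 October 2016 post-dates the 21 January 2015 act, accrual under the later-of rule falls on 2 October 2016.
Adding the 54 months base period to 2 October 2016 gives a deadline of 2 April 2021, before any tolling.
Because the pending related arbitration ran from 5 June 2020 to 20 July 2020, the deadline is extended by 45 days to 17 May 2021.
Nothing else in the chronology tolls or restarts the period.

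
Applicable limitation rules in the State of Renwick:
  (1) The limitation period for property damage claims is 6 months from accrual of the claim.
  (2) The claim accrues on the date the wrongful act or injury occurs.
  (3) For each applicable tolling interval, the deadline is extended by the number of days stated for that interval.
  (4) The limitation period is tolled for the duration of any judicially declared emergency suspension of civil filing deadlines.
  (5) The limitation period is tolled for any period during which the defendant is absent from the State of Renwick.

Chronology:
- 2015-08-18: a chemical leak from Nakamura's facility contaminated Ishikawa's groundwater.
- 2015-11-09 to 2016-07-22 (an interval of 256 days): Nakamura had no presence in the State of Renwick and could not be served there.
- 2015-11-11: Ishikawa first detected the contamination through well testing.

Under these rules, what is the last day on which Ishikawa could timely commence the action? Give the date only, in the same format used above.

2016-10-31

Because the rule ties accrual to occurrence, the claim accrued on 2015-08-18, not on the 2015-11-11 discovery date.
The untolled deadline — 6 months after 2015-08-18 — is 2016-02-18.
Because the defendant's absence from the jurisdiction ran from 2015-11-09 to 2016-07-22, the deadline is extended by 256 days to 2016-10-31.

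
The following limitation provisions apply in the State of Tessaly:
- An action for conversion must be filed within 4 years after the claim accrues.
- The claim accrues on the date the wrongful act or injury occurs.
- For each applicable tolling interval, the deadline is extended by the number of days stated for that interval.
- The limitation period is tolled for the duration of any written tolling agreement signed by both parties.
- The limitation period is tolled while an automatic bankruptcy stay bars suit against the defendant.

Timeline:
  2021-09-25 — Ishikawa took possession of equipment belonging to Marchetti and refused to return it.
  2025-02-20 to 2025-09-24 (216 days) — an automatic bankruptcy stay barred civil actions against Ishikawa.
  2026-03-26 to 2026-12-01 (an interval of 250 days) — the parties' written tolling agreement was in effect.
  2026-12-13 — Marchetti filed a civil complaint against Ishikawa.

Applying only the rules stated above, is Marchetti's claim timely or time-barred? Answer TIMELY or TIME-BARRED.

TIMELY

The claim accrued on 2021-09-25, the date of the act.
Adding the 4 years base period to 2021-09-25 gives a deadline of 2025-09-25, before any tolling.
Because the automatic bankruptcy stay ran from 2025-02-20 to 2025-09-24, the deadline is extended by 216 days to 2026-04-29.
The period was tolled for 250 days by the written tolling agreement (2026-03-26 to 2026-12-01), pushing the deadline to 2027-01-04.
Marchetti filed on 2026-12-13, before the 2027-01-04 deadline, so the action is timely.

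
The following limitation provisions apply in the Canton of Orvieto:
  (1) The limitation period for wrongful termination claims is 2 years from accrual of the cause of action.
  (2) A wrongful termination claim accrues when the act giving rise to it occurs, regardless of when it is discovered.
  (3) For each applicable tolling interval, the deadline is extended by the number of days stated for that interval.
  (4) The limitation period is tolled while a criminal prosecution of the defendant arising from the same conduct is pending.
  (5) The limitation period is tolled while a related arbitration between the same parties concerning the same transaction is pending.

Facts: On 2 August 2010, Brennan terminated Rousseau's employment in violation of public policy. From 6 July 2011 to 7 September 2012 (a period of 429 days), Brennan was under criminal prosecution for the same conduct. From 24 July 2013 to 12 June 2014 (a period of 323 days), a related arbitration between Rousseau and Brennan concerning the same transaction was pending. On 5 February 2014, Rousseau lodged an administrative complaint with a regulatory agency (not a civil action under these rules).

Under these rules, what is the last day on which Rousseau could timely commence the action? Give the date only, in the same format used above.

The claim accrued on 2 August 2010, when the wrongful act occurred.
2 years from 2 August 2010 is 2 August 2012.
Because the pending criminal prosecution ran from 6 July 2011 to 7 September 2012, the deadline is extended by 429 days to 5 October 2013.
The period was tolled for 323 days by the pending related arbitration (24 July 2013 to 12 June 2014), pushing the deadline to 24 August 2014.
None of the other events listed affects the running of the period under the stated rules.

24 August 2014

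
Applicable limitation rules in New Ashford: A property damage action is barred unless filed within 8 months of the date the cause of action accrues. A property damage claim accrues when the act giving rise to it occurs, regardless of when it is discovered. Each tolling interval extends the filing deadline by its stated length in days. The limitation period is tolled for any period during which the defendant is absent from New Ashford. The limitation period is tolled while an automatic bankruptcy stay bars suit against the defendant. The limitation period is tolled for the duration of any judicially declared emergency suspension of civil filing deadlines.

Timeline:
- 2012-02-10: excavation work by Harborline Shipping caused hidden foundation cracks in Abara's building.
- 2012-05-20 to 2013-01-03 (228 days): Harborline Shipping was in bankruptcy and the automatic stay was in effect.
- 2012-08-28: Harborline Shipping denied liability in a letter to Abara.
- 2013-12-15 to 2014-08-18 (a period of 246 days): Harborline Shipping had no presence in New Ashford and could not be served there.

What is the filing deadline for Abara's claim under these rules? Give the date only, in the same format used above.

2013-05-26

The limitation period began to run on 2012-02-10.
8 months from 2012-02-10 is 2012-10-10.
Because the automatic bankruptcy stay ran from 2012-05-20 to 2013-01-03, the deadline is extended by 228 days to 2013-05-26.
The defendant's absence from the jurisdiction starting 2013-12-15 came too late — the period had run on 2013-05-26 — and so does not extend the deadline.
The other events in the timeline have no effect on the limitation period under the stated rules.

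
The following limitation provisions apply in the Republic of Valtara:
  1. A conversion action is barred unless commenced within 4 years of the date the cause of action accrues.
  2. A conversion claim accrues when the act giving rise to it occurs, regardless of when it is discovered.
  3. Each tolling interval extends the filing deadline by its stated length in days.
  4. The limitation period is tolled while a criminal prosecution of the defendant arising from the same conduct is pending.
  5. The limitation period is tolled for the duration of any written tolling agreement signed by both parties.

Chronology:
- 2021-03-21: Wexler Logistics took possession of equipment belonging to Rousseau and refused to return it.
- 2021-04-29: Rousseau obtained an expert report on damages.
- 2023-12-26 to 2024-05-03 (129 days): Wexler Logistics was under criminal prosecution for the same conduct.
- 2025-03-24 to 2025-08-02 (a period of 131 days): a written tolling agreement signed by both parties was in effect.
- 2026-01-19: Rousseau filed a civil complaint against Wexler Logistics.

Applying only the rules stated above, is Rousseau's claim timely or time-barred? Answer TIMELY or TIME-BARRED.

TIME-BARRED

The claim accrued on 2021-03-21, when the wrongful act occurred.
4 years from 2021-03-21 is 2025-03-21.
Because the pending criminal prosecution ran from 2023-12-26 to 2024-05-03, the deadline is extended by 129 days to 2025-07-28.
Because the written tolling agreement ran from 2025-03-24 to 2025-08-02, the deadline is extended by 131 days to 2025-12-06.
None of the other events listed affects the running of the period under the stated rules.
Rousseau filed on 2026-01-19, after the 2025-12-06 deadline, so the action is time-barred.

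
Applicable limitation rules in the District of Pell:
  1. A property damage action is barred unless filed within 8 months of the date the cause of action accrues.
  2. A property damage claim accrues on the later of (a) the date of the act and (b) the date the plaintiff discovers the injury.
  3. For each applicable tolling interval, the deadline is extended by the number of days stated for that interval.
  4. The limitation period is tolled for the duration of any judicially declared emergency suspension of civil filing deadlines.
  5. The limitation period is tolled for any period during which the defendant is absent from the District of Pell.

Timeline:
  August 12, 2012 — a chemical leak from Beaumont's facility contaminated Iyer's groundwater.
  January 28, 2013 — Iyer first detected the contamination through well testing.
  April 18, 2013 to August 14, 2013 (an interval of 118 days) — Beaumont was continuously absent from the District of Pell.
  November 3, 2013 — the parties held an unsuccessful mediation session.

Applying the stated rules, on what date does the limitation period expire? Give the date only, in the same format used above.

January 24, 2014

The claim accrued on January 28, 2013 — the later of the August 12, 2012 act and the January 28, 2013 discovery.
Adding the 8 months base period to January 28, 2013 gives a deadline of September 28, 2013, before any tolling.
The period was tolled for 118 days by the defendant's absence from the jurisdiction (April 18, 2013 to August 14, 2013), pushing the deadline to January 24, 2014.
None of the other events listed affects the running of the period under the stated rules.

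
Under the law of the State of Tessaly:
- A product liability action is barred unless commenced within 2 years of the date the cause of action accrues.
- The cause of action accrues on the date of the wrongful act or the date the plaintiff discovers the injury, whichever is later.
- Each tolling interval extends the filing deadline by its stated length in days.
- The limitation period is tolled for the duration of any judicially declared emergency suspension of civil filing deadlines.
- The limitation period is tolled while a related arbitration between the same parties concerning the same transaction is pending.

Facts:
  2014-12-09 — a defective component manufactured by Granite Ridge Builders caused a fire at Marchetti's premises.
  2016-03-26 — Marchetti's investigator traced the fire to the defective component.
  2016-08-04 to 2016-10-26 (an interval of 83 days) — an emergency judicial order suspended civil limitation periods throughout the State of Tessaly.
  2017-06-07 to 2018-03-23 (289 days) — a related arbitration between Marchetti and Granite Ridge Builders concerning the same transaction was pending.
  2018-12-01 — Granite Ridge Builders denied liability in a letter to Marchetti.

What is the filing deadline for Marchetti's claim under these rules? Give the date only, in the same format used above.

Because discovery on 2016-03-26 post-dates the 2014-12-09 act, accrual under the later-of rule falls on 2016-03-26.
The untolled deadline — 2 years after 2016-03-26 — is 2018-03-26.
Because the emergency suspension of filing deadlines ran from 2016-08-04 to 2016-10-26, the deadline is extended by 83 days to 2018-06-17.
The pending related arbitration from 2017-06-07 to 2018-03-23 tolled the period for 289 days, extending the deadline to 2019-04-02.
Nothing else in the chronology tolls or restarts the period.

2019-04-02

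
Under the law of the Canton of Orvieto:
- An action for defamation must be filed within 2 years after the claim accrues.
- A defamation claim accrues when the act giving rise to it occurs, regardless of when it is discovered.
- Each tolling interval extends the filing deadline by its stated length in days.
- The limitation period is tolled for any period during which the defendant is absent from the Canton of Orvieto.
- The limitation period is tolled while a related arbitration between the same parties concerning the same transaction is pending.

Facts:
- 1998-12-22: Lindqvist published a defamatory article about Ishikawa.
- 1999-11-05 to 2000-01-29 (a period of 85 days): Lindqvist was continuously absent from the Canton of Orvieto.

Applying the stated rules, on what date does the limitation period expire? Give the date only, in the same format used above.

2001-03-17

The claim accrued on 1998-12-22, when the wrongful act occurred.
The untolled deadline — 2 years after 1998-12-22 — is 2000-12-22.
Because the defendant's absence from the jurisdiction ran from 1999-11-05 to 2000-01-29, the deadline is extended by 85 days to 2001-03-17.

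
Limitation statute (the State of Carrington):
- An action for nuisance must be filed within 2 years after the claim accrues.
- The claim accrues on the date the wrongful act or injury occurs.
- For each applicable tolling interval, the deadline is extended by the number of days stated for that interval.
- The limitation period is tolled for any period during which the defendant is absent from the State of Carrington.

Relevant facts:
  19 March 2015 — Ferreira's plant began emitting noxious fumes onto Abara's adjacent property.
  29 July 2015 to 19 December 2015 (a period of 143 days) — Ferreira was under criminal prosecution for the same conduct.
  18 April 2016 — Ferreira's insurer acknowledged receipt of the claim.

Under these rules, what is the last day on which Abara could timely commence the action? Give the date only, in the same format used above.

The claim accrued on 19 March 2015, when the wrongful act occurred.
The untolled deadline — 2 years after 19 March 2015 — is 19 March 2017.
Although a criminal prosecution ran from 29 July 2015 to 19 December 2015, the stated rules do not make that a tolling event, so it is disregarded.
The other events in the timeline have no effect on the limitation period under the stated rules.

19 March 2017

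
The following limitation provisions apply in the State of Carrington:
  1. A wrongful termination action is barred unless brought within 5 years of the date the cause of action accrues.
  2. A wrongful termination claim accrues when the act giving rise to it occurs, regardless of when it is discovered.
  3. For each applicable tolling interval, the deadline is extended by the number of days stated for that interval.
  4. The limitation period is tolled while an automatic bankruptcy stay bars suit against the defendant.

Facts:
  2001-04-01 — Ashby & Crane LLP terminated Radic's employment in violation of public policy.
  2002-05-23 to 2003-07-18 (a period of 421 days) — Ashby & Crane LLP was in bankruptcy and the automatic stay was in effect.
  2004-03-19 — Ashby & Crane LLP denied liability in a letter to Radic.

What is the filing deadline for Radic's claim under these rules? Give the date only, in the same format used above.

2007-05-27

The claim accrued on 2001-04-01, when the wrongful act occurred.
Adding the 5 years base period to 2001-04-01 gives a deadline of 2006-04-01, before any tolling.
The automatic bankruptcy stay from 2002-05-23 to 2003-07-18 tolled the period for 421 days, extending the deadline to 2007-05-27.
None of the other events listed affects the running of the period under the stated rules.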